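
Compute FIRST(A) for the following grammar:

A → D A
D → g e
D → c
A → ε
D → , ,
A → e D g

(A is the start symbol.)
FIRST sets of the other non-terminals involved (by the same procedure, iterated to a fixed point):
  FIRST(D) = { ',', 'c', 'g' }

From A → D A:
  - D is a non-terminal: add FIRST(D) \ {ε} = { ',', 'c', 'g' }
    D is not nullable, so stop
From A → ε:
  - ε-production, so ε ∈ FIRST(A)
From A → e D g:
  - e is a terminal: add 'e' and stop

Collecting: FIRST(A) = { ',', 'c', 'e', 'g', ε }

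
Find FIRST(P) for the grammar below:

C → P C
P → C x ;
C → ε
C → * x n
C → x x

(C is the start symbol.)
FIRST sets of the other non-terminals involved (by the same procedure, iterated to a fixed point):
  FIRST(C) = { '*', 'x', ε }

From P → C x ;:
  - C is a non-terminal: add FIRST(C) \ {ε} = { '*', 'x' }
    C is nullable, so continue to the next symbol
  - x is a terminal: add 'x' and stop

Collecting: FIRST(P) = { '*', 'x' }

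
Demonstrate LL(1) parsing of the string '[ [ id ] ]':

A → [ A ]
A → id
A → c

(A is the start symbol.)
Stack is shown with the top on the left.

Stack      Input         Action
-------------------------------
A $        [ [ id ] ] $  output A → [ A ]
[ A ] $    [ [ id ] ] $  match '['
A ] $      [ id ] ] $    output A → [ A ]
[ A ] ] $  [ id ] ] $    match '['
A ] ] $    id ] ] $      output A → id
id ] ] $   id ] ] $      match 'id'
] ] $      ] ] $         match ']'
] $        ] $           match ']'
$          $             accept

The string is accepted.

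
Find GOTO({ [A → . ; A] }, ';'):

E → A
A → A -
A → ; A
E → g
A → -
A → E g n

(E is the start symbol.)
GOTO(I, ';') = CLOSURE({ [A → αX.β] : [A → α.Xβ] ∈ I, X = ';' })

Items with dot before ';', with the dot advanced:
  [A → . ; A] → [A → ; . A]
Closure of the advanced items:
  [A → ; . A] has the dot before A: add [A → . A -], [A → . ; A], [A → . -], [A → . E g n]
  [A → . E g n] has the dot before E: add [E → . A], [E → . g]

GOTO = { [A → . -], [A → . ; A], [A → . A -], [A → . E g n], [A → ; . A], [E → . A], [E → . g] }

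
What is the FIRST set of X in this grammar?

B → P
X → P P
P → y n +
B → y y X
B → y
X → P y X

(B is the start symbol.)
{ 'y' }

To compute FIRST(X), examine every production with X on the left-hand side, reading each right-hand side left to right until a non-nullable symbol is reached.

FIRST sets of the other non-terminals involved (by the same procedure, iterated to a fixed point):
  FIRST(P) = { 'y' }

From X → P P:
  - P is a non-terminal: add FIRST(P) \ {ε} = { 'y' }
    P is not nullable, so stop
From X → P y X:
  - P is a non-terminal: add FIRST(P) \ {ε} = { 'y' }
    P is not nullable, so stop

Collecting: FIRST(X) = { 'y' }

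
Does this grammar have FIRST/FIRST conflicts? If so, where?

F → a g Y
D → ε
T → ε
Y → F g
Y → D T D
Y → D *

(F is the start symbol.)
FIRST sets of the non-terminals at (or reachable through a nullable prefix from) the front of some alternative:
  FIRST(F) = { 'a' }
  FIRST(D) = { ε }
  FIRST(T) = { ε }

Productions for Y:
  Y → F g: FIRST = { 'a' }
  Y → D T D: FIRST = { ε }
  Y → D *: FIRST = { '*' }
F, D, T have only one production, so no FIRST/FIRST conflict is possible there.

All alternatives of each non-terminal have pairwise disjoint FIRST sets.

Answer: No FIRST/FIRST conflicts.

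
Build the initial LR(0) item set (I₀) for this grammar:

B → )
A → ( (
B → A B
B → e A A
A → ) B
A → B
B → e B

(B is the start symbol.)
{ [A → . ( (], [A → . ) B], [A → . B], [B → . )], [B → . A B], [B → . e A A], [B → . e B], [B' → . B] }

First, augment the grammar with B' → B
I₀ = CLOSURE({ [B' → . B] }):
  [B' → . B] has the dot before B: add [B → . )], [B → . A B], [B → . e A A], [B → . e B]
  [B → . A B] has the dot before A: add [A → . ( (], [A → . ) B], [A → . B]
No further items can be added.

I₀ = { [A → . ( (], [A → . ) B], [A → . B], [B → . )], [B → . A B], [B → . e A A], [B → . e B], [B' → . B] }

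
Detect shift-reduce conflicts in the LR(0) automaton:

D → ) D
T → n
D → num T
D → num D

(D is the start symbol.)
No shift-reduce conflicts

A shift-reduce conflict occurs when an LR(0) state has both:
  - a complete (reduce) item [A → α .] (dot at the end), and
  - a shift item [B → β . c γ] (dot before a terminal).

Augment with D' → D and build the canonical LR(0) collection (I0 = CLOSURE({[D' → . D]}), then GOTO on every symbol after a dot until no new states appear). It has 8 states:
  I0: { [D → . ) D], [D → . num D], [D → . num T], [D' → . D] }  — shift
  I1: { [D → ) . D], [D → . ) D], [D → . num D], [D → . num T] }  — shift
  I2: { [D' → D .] }  — accept
  I3: { [D → . ) D], [D → . num D], [D → . num T], [D → num . D], [D → num . T], [T → . n] }  — shift
  I4: { [D → num D .] }  — reduce
  I5: { [D → num T .] }  — reduce
  I6: { [T → n .] }  — reduce
  I7: { [D → ) D .] }  — reduce

No state contains both a complete item and a shift item.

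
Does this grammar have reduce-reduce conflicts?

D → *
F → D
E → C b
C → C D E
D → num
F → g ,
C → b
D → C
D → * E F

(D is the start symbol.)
Augment with D' → D and build the canonical LR(0) collection (I0 = CLOSURE({[D' → . D]}), then GOTO on every symbol after a dot until no new states appear). It has 15 states:
  I0: { [C → . C D E], [C → . b], [D → . * E F], [D → . *], [D → . C], [D → . num], [D' → . D] }  — shift
  I1: { [C → . C D E], [C → . b], [D → * . E F], [D → * .], [E → . C b] }  — shift, reduce
  I2: { [C → . C D E], [C → . b], [C → C . D E], [D → . * E F], [D → . *], [D → . C], [D → . num], [D → C .] }  — shift, reduce
  I3: { [D' → D .] }  — accept
  I4: { [C → b .] }  — reduce
  I5: { [D → num .] }  — reduce
  I6: { [C → . C D E], [C → . b], [C → C D . E], [E → . C b] }  — shift
  I7: { [C → . C D E], [C → . b], [C → C . D E], [D → . * E F], [D → . *], [D → . C], [D → . num], [E → C . b] }  — shift
  I8: { [C → C D E .] }  — reduce
  I9: { [C → b .], [E → C b .] }  — 2 reduces
  I10: { [C → . C D E], [C → . b], [D → * E . F], [D → . * E F], [D → . *], [D → . C], [D → . num], [F → . D], [F → . g ,] }  — shift
  I11: { [F → D .] }  — reduce
  I12: { [D → * E F .] }  — reduce
  I13: { [F → g . ,] }  — shift
  I14: { [F → g , .] }  — reduce

I9 contains complete items [C → b .], [E → C b .] — reduce-reduce conflict.

Answer: Yes — I9: [C → b .] vs [E → C b .]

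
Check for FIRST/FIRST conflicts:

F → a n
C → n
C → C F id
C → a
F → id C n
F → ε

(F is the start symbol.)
Yes. C → n / C → C F id on { 'n' }; C → C F id / C → a on { 'a' }

FIRST sets of the non-terminals at (or reachable through a nullable prefix from) the front of some alternative:
  FIRST(C) = { 'a', 'n' }

Productions for F:
  F → a n: FIRST = { 'a' }
  F → id C n: FIRST = { 'id' }
  F → ε: FIRST = { ε }
Productions for C:
  C → n: FIRST = { 'n' }
  C → C F id: FIRST = { 'a', 'n' }
  C → a: FIRST = { 'a' }

Conflict for C: C → n and C → C F id
  Overlap: { 'n' }
Conflict for C: C → C F id and C → a
  Overlap: { 'a' }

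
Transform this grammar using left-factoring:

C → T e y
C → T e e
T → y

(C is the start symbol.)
Left-factoring transforms A → αβ₁ | αβ₂ into A → αA' and A' → β₁ | β₂
(α is the longest common prefix among the alternatives). Repeat until
no nonterminal has two alternatives with a common prefix.

Round 1: C has alternatives sharing prefix 'T e'. Introduce C': C → T e C'
  Add: C' → y
  Add: C' → e

No remaining common prefixes — done.

Resulting grammar:
C → T e C'
C' → y
C' → e
T → y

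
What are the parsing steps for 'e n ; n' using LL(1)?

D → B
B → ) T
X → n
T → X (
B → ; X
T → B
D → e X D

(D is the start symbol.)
LL(1) parsing maintains a stack (initially the start symbol over $) and the input. At each step: if the stack top is a terminal, match it against the current input token; if it is a non-terminal N, replace it with the RHS of M[N, lookahead] (the unique production whose predict set contains the lookahead).

Stack is shown with the top on the left.

Stack    Input      Action
--------------------------
D $      e n ; n $  output D → e X D
e X D $  e n ; n $  match 'e'
X D $    n ; n $    output X → n
n D $    n ; n $    match 'n'
D $      ; n $      output D → B
B $      ; n $      output B → ; X
; X $    ; n $      match ';'
X $      n $        output X → n
n $      n $        match 'n'
$        $          accept

The string is accepted.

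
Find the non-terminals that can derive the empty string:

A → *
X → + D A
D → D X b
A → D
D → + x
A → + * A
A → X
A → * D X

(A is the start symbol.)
A non-terminal is nullable if it can derive ε (the empty string): either it has an ε-production, or it has a production whose right-hand side consists entirely of nullable non-terminals.

There are no ε-productions, so no non-terminal can derive ε.
No non-terminals are nullable.

Answer: None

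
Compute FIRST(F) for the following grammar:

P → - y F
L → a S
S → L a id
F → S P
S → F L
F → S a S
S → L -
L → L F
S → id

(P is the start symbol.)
{ 'a', 'id' }

To compute FIRST(F), examine every production with F on the left-hand side, reading each right-hand side left to right until a non-nullable symbol is reached.

FIRST sets of the other non-terminals involved (by the same procedure, iterated to a fixed point):
  FIRST(S) = { 'a', 'id' }

From F → S P:
  - S is a non-terminal: add FIRST(S) \ {ε} = { 'a', 'id' }
    S is not nullable, so stop
From F → S a S:
  - S is a non-terminal: add FIRST(S) \ {ε} = { 'a', 'id' }
    S is not nullable, so stop

Collecting: FIRST(F) = { 'a', 'id' }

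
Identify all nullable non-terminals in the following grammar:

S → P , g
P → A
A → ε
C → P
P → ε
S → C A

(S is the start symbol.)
ε-productions: A → ε, P → ε
So A, P are immediately nullable.
C → P: every symbol on the right is nullable, so C is nullable too.
S → C A: every symbol on the right is nullable, so S is nullable too.
Every non-terminal is now nullable.
Nullable = { 'A', 'C', 'P', 'S' }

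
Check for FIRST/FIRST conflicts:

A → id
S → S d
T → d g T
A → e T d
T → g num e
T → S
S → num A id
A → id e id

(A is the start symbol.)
Yes. A → id / A → id e id on { 'id' }; S → S d / S → num A id on { 'num' }

A FIRST/FIRST conflict occurs when two productions N → α and N → β for the same non-terminal have FIRST(α) ∩ FIRST(β) ≠ ∅ (with ε ∈ FIRST of a nullable right-hand side, so two nullable alternatives also conflict).

FIRST sets of the non-terminals at (or reachable through a nullable prefix from) the front of some alternative:
  FIRST(S) = { 'num' }

Productions for A:
  A → id: FIRST = { 'id' }
  A → e T d: FIRST = { 'e' }
  A → id e id: FIRST = { 'id' }
Productions for S:
  S → S d: FIRST = { 'num' }
  S → num A id: FIRST = { 'num' }
Productions for T:
  T → d g T: FIRST = { 'd' }
  T → g num e: FIRST = { 'g' }
  T → S: FIRST = { 'num' }

Conflict for A: A → id and A → id e id
  Overlap: { 'id' }
Conflict for S: S → S d and S → num A id
  Overlap: { 'num' }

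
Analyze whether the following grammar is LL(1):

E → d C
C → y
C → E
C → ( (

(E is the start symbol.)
Yes, the grammar is LL(1).

A grammar is LL(1) if for each non-terminal N with multiple productions, the predict sets of those productions are pairwise disjoint, where PREDICT(N → α) = (FIRST(α) \ {ε}) ∪ (FOLLOW(N) if α ⇒* ε).

Relevant sets:
  FIRST(E) = { 'd' }

For C:
  PREDICT(C → y) = { 'y' }
  PREDICT(C → E) = { 'd' }
  PREDICT(C → '(' '(') = { '(' }
E has a single production, so nothing to check there.

All predict sets are disjoint. The grammar IS LL(1).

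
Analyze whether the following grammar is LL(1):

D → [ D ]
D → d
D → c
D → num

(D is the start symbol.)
A grammar is LL(1) if for each non-terminal N with multiple productions, the predict sets of those productions are pairwise disjoint, where PREDICT(N → α) = (FIRST(α) \ {ε}) ∪ (FOLLOW(N) if α ⇒* ε).

For D:
  PREDICT(D → '[' D ']') = { '[' }
  PREDICT(D → d) = { 'd' }
  PREDICT(D → c) = { 'c' }
  PREDICT(D → num) = { 'num' }

All predict sets are disjoint. The grammar IS LL(1).

Answer: Yes, the grammar is LL(1).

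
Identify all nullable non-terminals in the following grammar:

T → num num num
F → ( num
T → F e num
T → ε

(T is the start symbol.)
{ 'T' }

A non-terminal is nullable if it can derive ε (the empty string): either it has an ε-production, or it has a production whose right-hand side consists entirely of nullable non-terminals.

ε-productions: T → ε
So T is immediately nullable.
No further non-terminal can be added: every production for the remaining non-terminals contains a terminal or a non-nullable non-terminal.
Nullable = { 'T' }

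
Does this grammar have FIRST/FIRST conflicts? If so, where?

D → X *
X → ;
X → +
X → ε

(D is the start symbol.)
No FIRST/FIRST conflicts.

A FIRST/FIRST conflict occurs when two productions N → α and N → β for the same non-terminal have FIRST(α) ∩ FIRST(β) ≠ ∅ (with ε ∈ FIRST of a nullable right-hand side, so two nullable alternatives also conflict).

Productions for X:
  X → ;: FIRST = { ';' }
  X → +: FIRST = { '+' }
  X → ε: FIRST = { ε }
D has only one production, so no FIRST/FIRST conflict is possible there.

All alternatives of each non-terminal have pairwise disjoint FIRST sets.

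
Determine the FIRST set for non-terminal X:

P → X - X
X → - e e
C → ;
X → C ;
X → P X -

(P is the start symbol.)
To compute FIRST(X), examine every production with X on the left-hand side, reading each right-hand side left to right until a non-nullable symbol is reached.

FIRST sets of the other non-terminals involved (by the same procedure, iterated to a fixed point):
  FIRST(C) = { ';' }
  FIRST(P) = { '-', ';' }

From X → - e e:
  - '-' is a terminal: add '-' and stop
From X → C ;:
  - C is a non-terminal: add FIRST(C) \ {ε} = { ';' }
    C is not nullable, so stop
From X → P X -:
  - P is a non-terminal: add FIRST(P) \ {ε} = { '-', ';' }
    P is not nullable, so stop

Collecting: FIRST(X) = { '-', ';' }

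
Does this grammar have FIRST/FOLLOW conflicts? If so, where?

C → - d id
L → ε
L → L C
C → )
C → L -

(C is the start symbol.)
Yes. L → L C with FOLLOW(L) on { ')', '-' }

A FIRST/FOLLOW conflict occurs when a non-terminal N has a nullable alternative N → β (β ⇒* ε) and another alternative N → α with FIRST(α) ∩ FOLLOW(N) ≠ ∅: on such a lookahead the parser cannot decide between expanding α and letting N vanish via β.

Nullable non-terminals: L.
FIRST sets used below: FIRST(L) = { ')', '-', ε }, FIRST(C) = { ')', '-' }

L: nullable alternative(s) L → ε; FOLLOW(L) = { ')', '-' }
  L → ε: FIRST \ {ε} = { } — this is the only nullable alternative, skip
  L → L C: FIRST \ {ε} = { ')', '-' } — overlaps FOLLOW(L) on { ')', '-' }: CONFLICT

C has no nullable alternative, so no FIRST/FOLLOW check is needed there.

So the grammar has 1 FIRST/FOLLOW conflict (marked CONFLICT above).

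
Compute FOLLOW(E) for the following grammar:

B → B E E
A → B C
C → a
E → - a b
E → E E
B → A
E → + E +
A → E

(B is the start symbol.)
To compute FOLLOW(E), find every occurrence of E on a right-hand side N → α E β: add FIRST(β) \ {ε}, and if β is empty or nullable also add FOLLOW(N). Iterate to a fixed point.

In B → B E E: E is followed by E, add FIRST(E) \ {ε} = { '+', '-' }
In B → B E E: E is at the end, add FOLLOW(B)
In E → E E: E is followed by E, add FIRST(E) \ {ε} = { '+', '-' }
In E → E E: E is at the end; this adds FOLLOW(E) to itself — nothing new
In E → + E +: E is followed by '+', add FIRST('+') \ {ε} = { '+' }
In A → E: E is at the end, add FOLLOW(A)

The FOLLOW sets referred to above (computed the same way, to a fixed point):
  FOLLOW(B) = { $, '+', '-', 'a' }
  FOLLOW(A) = { $, '+', '-', 'a' }

Taking the union: FOLLOW(E) = { $, '+', '-', 'a' }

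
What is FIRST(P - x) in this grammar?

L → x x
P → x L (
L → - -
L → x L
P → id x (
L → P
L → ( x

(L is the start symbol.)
{ 'id', 'x' }

FIRST sets of the non-terminals involved (from the grammar, by fixed-point iteration):
  FIRST(P) = { 'id', 'x' }

To compute FIRST(P - x), process the symbols left to right:
Symbol P is a non-terminal. Add FIRST(P) \ {ε} = { 'id', 'x' }
P is not nullable (ε ∉ FIRST(P)), so stop here.
FIRST(P - x) = { 'id', 'x' }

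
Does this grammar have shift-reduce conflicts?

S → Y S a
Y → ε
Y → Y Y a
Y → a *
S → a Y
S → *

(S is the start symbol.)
Augment with S' → S and build the canonical LR(0) collection (I0 = CLOSURE({[S' → . S]}), then GOTO on every symbol after a dot until no new states appear). It has 14 states:
  I0: { [S → . *], [S → . Y S a], [S → . a Y], [S' → . S], [Y → . Y Y a], [Y → . a *], [Y → .] }  — shift, reduce
  I1: { [S → * .] }  — reduce
  I2: { [S' → S .] }  — accept
  I3: { [S → . *], [S → . Y S a], [S → . a Y], [S → Y . S a], [Y → . Y Y a], [Y → . a *], [Y → .], [Y → Y . Y a] }  — shift, reduce
  I4: { [S → a . Y], [Y → . Y Y a], [Y → . a *], [Y → .], [Y → a . *] }  — shift, reduce
  I5: { [Y → a * .] }  — reduce
  I6: { [S → a Y .], [Y → . Y Y a], [Y → . a *], [Y → .], [Y → Y . Y a] }  — shift, 2 reduces
  I7: { [Y → a . *] }  — shift
  I8: { [Y → . Y Y a], [Y → . a *], [Y → .], [Y → Y . Y a], [Y → Y Y . a] }  — shift, reduce
  I9: { [Y → Y Y a .], [Y → a . *] }  — shift, reduce
  I10: { [S → Y S . a] }  — shift
  I11: { [S → . *], [S → . Y S a], [S → . a Y], [S → Y . S a], [Y → . Y Y a], [Y → . a *], [Y → .], [Y → Y . Y a], [Y → Y Y . a] }  — shift, reduce
  I12: { [S → a . Y], [Y → . Y Y a], [Y → . a *], [Y → .], [Y → Y Y a .], [Y → a . *] }  — shift, 2 reduces
  I13: { [S → Y S a .] }  — reduce

I0 contains reduce item [Y → .] and shift items [S → . *], [S → . a Y], [Y → . a *] — shift-reduce conflict.
I3 contains reduce item [Y → .] and shift items [S → . *], [S → . a Y], [Y → . a *] — shift-reduce conflict.
I4 contains reduce item [Y → .] and shift items [Y → . a *], [Y → a . *] — shift-reduce conflict.
I6 contains reduce items [S → a Y .], [Y → .] and shift item [Y → . a *] — shift-reduce conflict.
I8 contains reduce item [Y → .] and shift items [Y → Y Y . a], [Y → . a *] — shift-reduce conflict.
I9 contains reduce item [Y → Y Y a .] and shift item [Y → a . *] — shift-reduce conflict.
I11 contains reduce item [Y → .] and shift items [S → . *], [S → . a Y], [Y → Y Y . a], [Y → . a *] — shift-reduce conflict.
I12 contains reduce items [Y → .], [Y → Y Y a .] and shift items [Y → . a *], [Y → a . *] — shift-reduce conflict.

Answer: Yes — I0: [Y → .] vs [S → . *]; I3: [Y → .] vs [S → . *]; I4: [Y → .] vs [Y → . a *]; I6: [S → a Y .] vs [Y → . a *]; I8: [Y → .] vs [Y → Y Y . a]; I9: [Y → Y Y a .] vs [Y → a . *]; I11: [Y → .] vs [S → . *]; I12: [Y → .] vs [Y → . a *]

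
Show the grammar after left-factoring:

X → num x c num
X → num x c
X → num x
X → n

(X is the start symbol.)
X → num x X'
X' → c X''
X'' → num
X'' → ε
X' → ε
X → n

Left-factoring transforms A → αβ₁ | αβ₂ into A → αA' and A' → β₁ | β₂
(α is the longest common prefix among the alternatives). Repeat until
no nonterminal has two alternatives with a common prefix.

Round 1: X has alternatives sharing prefix 'num x'. Introduce X': X → num x X'
  Add: X' → c num
  Add: X' → c
  Add: X' → ε

Round 2: X' has alternatives sharing prefix 'c'. Introduce X'': X' → c X''
  Add: X'' → num
  Add: X'' → ε

No remaining common prefixes — done.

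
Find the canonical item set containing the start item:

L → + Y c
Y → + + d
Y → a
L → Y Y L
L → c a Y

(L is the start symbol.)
First, augment the grammar with L' → L
I₀ = CLOSURE({ [L' → . L] }):
  [L' → . L] has the dot before L: add [L → . + Y c], [L → . Y Y L], [L → . c a Y]
  [L → . Y Y L] has the dot before Y: add [Y → . + + d], [Y → . a]
No further items can be added.

I₀ = { [L → . + Y c], [L → . Y Y L], [L → . c a Y], [L' → . L], [Y → . + + d], [Y → . a] }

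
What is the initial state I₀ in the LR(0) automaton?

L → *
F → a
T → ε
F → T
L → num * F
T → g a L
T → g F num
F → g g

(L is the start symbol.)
{ [L → . *], [L → . num * F], [L' → . L] }

First, augment the grammar with L' → L
I₀ = CLOSURE({ [L' → . L] }):
  [L' → . L] has the dot before L: add [L → . *], [L → . num * F]
No further items can be added.

I₀ = { [L → . *], [L → . num * F], [L' → . L] }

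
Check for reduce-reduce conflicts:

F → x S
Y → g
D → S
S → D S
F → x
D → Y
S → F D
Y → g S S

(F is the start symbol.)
Yes — I5: [D → S .] vs [F → x S .]; I9: [D → S .] vs [Y → g S S .]; I12: [D → S .] vs [S → D S .]

A reduce-reduce conflict occurs when an LR(0) state has two complete items [A → α .] and [B → β .] — both call for a reduction, and with no lookahead the parser cannot choose between them.

Augment with F' → F and build the canonical LR(0) collection (I0 = CLOSURE({[F' → . F]}), then GOTO on every symbol after a dot until no new states appear). It has 13 states:
  I0: { [F → . x S], [F → . x], [F' → . F] }  — shift
  I1: { [F' → F .] }  — accept
  I2: { [D → . S], [D → . Y], [F → . x S], [F → . x], [F → x . S], [F → x .], [S → . D S], [S → . F D], [Y → . g S S], [Y → . g] }  — shift, reduce
  I3: { [D → . S], [D → . Y], [F → . x S], [F → . x], [S → . D S], [S → . F D], [S → D . S], [Y → . g S S], [Y → . g] }  — shift
  I4: { [D → . S], [D → . Y], [F → . x S], [F → . x], [S → . D S], [S → . F D], [S → F . D], [Y → . g S S], [Y → . g] }  — shift
  I5: { [D → S .], [F → x S .] }  — 2 reduces
  I6: { [D → Y .] }  — reduce
  I7: { [D → . S], [D → . Y], [F → . x S], [F → . x], [S → . D S], [S → . F D], [Y → . g S S], [Y → . g], [Y → g . S S], [Y → g .] }  — shift, reduce
  I8: { [D → . S], [D → . Y], [D → S .], [F → . x S], [F → . x], [S → . D S], [S → . F D], [Y → . g S S], [Y → . g], [Y → g S . S] }  — shift, reduce
  I9: { [D → S .], [Y → g S S .] }  — 2 reduces
  I10: { [D → . S], [D → . Y], [F → . x S], [F → . x], [S → . D S], [S → . F D], [S → D . S], [S → F D .], [Y → . g S S], [Y → . g] }  — shift, reduce
  I11: { [D → S .] }  — reduce
  I12: { [D → S .], [S → D S .] }  — 2 reduces

I5 contains complete items [D → S .], [F → x S .] — reduce-reduce conflict.
I9 contains complete items [D → S .], [Y → g S S .] — reduce-reduce conflict.
I12 contains complete items [D → S .], [S → D S .] — reduce-reduce conflict.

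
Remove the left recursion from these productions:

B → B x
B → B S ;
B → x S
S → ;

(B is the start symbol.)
B is directly left-recursive. The standard transformation for
  A → A α₁ | ... | A α_m | β₁ | ... | β_n
is
  A  → β₁ A' | ... | β_n A'
  A' → α₁ A' | ... | α_m A' | ε

B → x S becomes B → x S B'
B → B x becomes B' → x B'
B → B S ; becomes B' → S ; B'
Add B' → ε

Productions for other non-terminals are unchanged:
  S → ;

Resulting grammar:
B → x S B'
B' → x B'
B' → S ; B'
B' → ε
S → ;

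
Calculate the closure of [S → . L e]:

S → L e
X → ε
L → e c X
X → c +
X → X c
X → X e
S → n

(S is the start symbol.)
Start with: [S → . L e]
  [S → . L e] has the dot before L: add [L → . e c X]
No further items can be added.

CLOSURE = { [L → . e c X], [S → . L e] }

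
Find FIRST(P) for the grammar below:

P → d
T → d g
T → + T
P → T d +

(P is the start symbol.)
FIRST sets of the other non-terminals involved (by the same procedure, iterated to a fixed point):
  FIRST(T) = { '+', 'd' }

From P → d:
  - d is a terminal: add 'd' and stop
From P → T d +:
  - T is a non-terminal: add FIRST(T) \ {ε} = { '+', 'd' }
    T is not nullable, so stop

Collecting: FIRST(P) = { '+', 'd' }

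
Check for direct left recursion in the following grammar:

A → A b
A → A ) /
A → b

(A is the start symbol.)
Yes, A is left-recursive

Direct left recursion occurs when N → N α for some non-terminal N (the right-hand side begins with the left-hand side itself).

A → A b: LEFT RECURSIVE (starts with A)
A → A ) /: LEFT RECURSIVE (starts with A)
A → b: starts with b

The grammar has direct left recursion on: A.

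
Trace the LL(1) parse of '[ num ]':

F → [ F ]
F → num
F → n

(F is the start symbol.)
Stack is shown with the top on the left.

Stack    Input      Action
--------------------------
F $      [ num ] $  output F → [ F ]
[ F ] $  [ num ] $  match '['
F ] $    num ] $    output F → num
num ] $  num ] $    match 'num'
] $      ] $        match ']'
$        $          accept

The string is accepted.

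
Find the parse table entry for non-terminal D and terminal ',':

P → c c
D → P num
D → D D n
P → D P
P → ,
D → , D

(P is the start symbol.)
To find M[D, ','], we find productions for D where ',' is in the predict set (PREDICT(N → α) = (FIRST(α) \ {ε}) ∪ (FOLLOW(N) if α ⇒* ε)).

Relevant sets:
  FIRST(P) = { ',', 'c' }
  FIRST(D) = { ',', 'c' }

D → P num: PREDICT = { ',', 'c' }
  ',' is in predict set, so this production goes in M[D, ',']
D → D D n: PREDICT = { ',', 'c' }
  ',' is in predict set, so this production goes in M[D, ',']
D → , D: PREDICT = { ',' }
  ',' is in predict set, so this production goes in M[D, ',']

M[D, ','] = D → P num, D → D D n, D → , D  (a multiply-defined cell — the grammar is not LL(1))

Answer: D → P num, D → D D n, D → , D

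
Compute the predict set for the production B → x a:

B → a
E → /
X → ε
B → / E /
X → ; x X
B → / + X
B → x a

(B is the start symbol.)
{ 'x' }

PREDICT(B → x a) = (FIRST(RHS) \ {ε}) ∪ (FOLLOW(B) if ε ∈ FIRST(RHS), i.e. RHS ⇒* ε)
FIRST(x a) = { 'x' }
ε ∉ FIRST(x a), so FOLLOW(B) is not added.
PREDICT(B → x a) = { 'x' }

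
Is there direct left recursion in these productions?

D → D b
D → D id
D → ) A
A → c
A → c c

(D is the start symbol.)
Direct left recursion occurs when N → N α for some non-terminal N (the right-hand side begins with the left-hand side itself).

D → D b: LEFT RECURSIVE (starts with D)
D → D id: LEFT RECURSIVE (starts with D)
D → ) A: starts with ')'
A → c: starts with c
A → c c: starts with c

The grammar has direct left recursion on: D.

Answer: Yes, D is left-recursive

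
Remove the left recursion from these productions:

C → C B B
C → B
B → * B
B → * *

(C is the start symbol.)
C is directly left-recursive. The standard transformation for
  A → A α₁ | ... | A α_m | β₁ | ... | β_n
is
  A  → β₁ A' | ... | β_n A'
  A' → α₁ A' | ... | α_m A' | ε

C → B becomes C → B C'
C → C B B becomes C' → B B C'
Add C' → ε

Productions for other non-terminals are unchanged:
  B → * B
  B → * *

Resulting grammar:
C → B C'
C' → B B C'
C' → ε
B → * B
B → * *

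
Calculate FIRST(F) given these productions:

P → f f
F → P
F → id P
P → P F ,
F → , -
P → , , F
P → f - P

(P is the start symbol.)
FIRST sets of the other non-terminals involved (by the same procedure, iterated to a fixed point):
  FIRST(P) = { ',', 'f' }

From F → P:
  - P is a non-terminal: add FIRST(P) \ {ε} = { ',', 'f' }
    P is not nullable, so stop
From F → id P:
  - id is a terminal: add 'id' and stop
From F → , -:
  - ',' is a terminal: add ',' and stop

Collecting: FIRST(F) = { ',', 'f', 'id' }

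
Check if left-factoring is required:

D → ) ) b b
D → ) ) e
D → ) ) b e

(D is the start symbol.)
Yes, D has productions with common prefix ') )'

Left-factoring is needed when two productions for the same non-terminal
share a common prefix on the right-hand side.

Productions for D:
  D → ) ) b b
  D → ) ) e
  D → ) ) b e

Found common prefix ') )' in productions for D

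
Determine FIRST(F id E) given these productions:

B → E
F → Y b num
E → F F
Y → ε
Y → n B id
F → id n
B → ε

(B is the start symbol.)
{ 'b', 'id', 'n' }

FIRST sets of the non-terminals involved (from the grammar, by fixed-point iteration):
  FIRST(F) = { 'b', 'id', 'n' }

To compute FIRST(F id E), process the symbols left to right:
Symbol F is a non-terminal. Add FIRST(F) \ {ε} = { 'b', 'id', 'n' }
F is not nullable (ε ∉ FIRST(F)), so stop here.
FIRST(F id E) = { 'b', 'id', 'n' }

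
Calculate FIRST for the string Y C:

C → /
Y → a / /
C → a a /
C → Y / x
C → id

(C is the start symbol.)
{ 'a' }

FIRST sets of the non-terminals involved (from the grammar, by fixed-point iteration):
  FIRST(Y) = { 'a' }

To compute FIRST(Y C), process the symbols left to right:
Symbol Y is a non-terminal. Add FIRST(Y) \ {ε} = { 'a' }
Y is not nullable (ε ∉ FIRST(Y)), so stop here.
FIRST(Y C) = { 'a' }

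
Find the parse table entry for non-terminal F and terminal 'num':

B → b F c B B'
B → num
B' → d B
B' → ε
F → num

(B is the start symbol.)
F → num

To find M[F, 'num'], we find productions for F where 'num' is in the predict set (PREDICT(N → α) = (FIRST(α) \ {ε}) ∪ (FOLLOW(N) if α ⇒* ε)).

F → num: PREDICT = { 'num' }
  'num' is in predict set, so this production goes in M[F, 'num']

M[F, 'num'] = F → num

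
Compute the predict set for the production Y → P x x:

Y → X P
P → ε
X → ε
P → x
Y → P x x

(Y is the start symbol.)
PREDICT(Y → P x x) = (FIRST(RHS) \ {ε}) ∪ (FOLLOW(Y) if ε ∈ FIRST(RHS), i.e. RHS ⇒* ε)
FIRST(P) = { 'x', ε }
FIRST(P x x) = { 'x' }
ε ∉ FIRST(P x x), so FOLLOW(Y) is not added.
PREDICT(Y → P x x) = { 'x' }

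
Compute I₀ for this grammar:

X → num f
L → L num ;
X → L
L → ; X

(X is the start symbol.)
First, augment the grammar with X' → X
I₀ = CLOSURE({ [X' → . X] }):
  [X' → . X] has the dot before X: add [X → . num f], [X → . L]
  [X → . L] has the dot before L: add [L → . L num ;], [L → . ; X]
No further items can be added.

I₀ = { [L → . ; X], [L → . L num ;], [X → . L], [X → . num f], [X' → . X] }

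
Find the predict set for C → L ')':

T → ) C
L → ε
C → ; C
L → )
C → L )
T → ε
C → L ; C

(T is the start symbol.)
PREDICT(C → L ')') = (FIRST(RHS) \ {ε}) ∪ (FOLLOW(C) if ε ∈ FIRST(RHS), i.e. RHS ⇒* ε)
FIRST(L) = { ')', ε }
FIRST(L ')') = { ')' }
ε ∉ FIRST(L ')'), so FOLLOW(C) is not added.
PREDICT(C → L ')') = { ')' }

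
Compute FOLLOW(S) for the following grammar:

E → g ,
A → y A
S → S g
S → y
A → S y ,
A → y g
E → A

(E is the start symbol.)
{ 'g', 'y' }

In S → S g: S is followed by g, add FIRST(g) \ {ε} = { 'g' }
In A → S y ,: S is followed by y ',', add FIRST(y ',') \ {ε} = { 'y' }

Taking the union: FOLLOW(S) = { 'g', 'y' }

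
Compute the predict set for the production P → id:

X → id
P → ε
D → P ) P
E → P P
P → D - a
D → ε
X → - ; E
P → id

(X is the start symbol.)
{ 'id' }

PREDICT(P → id) = (FIRST(RHS) \ {ε}) ∪ (FOLLOW(P) if ε ∈ FIRST(RHS), i.e. RHS ⇒* ε)
FIRST(id) = { 'id' }
ε ∉ FIRST(id), so FOLLOW(P) is not added.
PREDICT(P → id) = { 'id' }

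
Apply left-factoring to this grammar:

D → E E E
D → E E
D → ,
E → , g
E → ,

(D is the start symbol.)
Left-factoring transforms A → αβ₁ | αβ₂ into A → αA' and A' → β₁ | β₂
(α is the longest common prefix among the alternatives). Repeat until
no nonterminal has two alternatives with a common prefix.

Round 1: D has alternatives sharing prefix 'E E'. Introduce D': D → E E D'
  Add: D' → E
  Add: D' → ε

Round 2: E has alternatives sharing prefix ','. Introduce E': E → , E'
  Add: E' → g
  Add: E' → ε

No remaining common prefixes — done.

Resulting grammar:
D → E E D'
D' → E
D' → ε
D → ,
E → , E'
E' → g
E' → ε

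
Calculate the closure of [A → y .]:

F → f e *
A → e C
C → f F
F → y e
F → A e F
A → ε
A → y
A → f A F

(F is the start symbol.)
To compute CLOSURE, for each item [A → α.Bβ] where B is a non-terminal, add [B → .γ] for all productions B → γ; repeat for the newly added items until nothing changes.

Start with: [A → y .]
The dot is at the end, so nothing is added.

CLOSURE = { [A → y .] }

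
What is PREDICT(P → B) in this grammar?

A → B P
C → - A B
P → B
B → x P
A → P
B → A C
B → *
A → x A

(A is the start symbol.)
PREDICT(P → B) = (FIRST(RHS) \ {ε}) ∪ (FOLLOW(P) if ε ∈ FIRST(RHS), i.e. RHS ⇒* ε)
FIRST(B) = { '*', 'x' }
FIRST(B) = { '*', 'x' }
ε ∉ FIRST(B), so FOLLOW(P) is not added.
PREDICT(P → B) = { '*', 'x' }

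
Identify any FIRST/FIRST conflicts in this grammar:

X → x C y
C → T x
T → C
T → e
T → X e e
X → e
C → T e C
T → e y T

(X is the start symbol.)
FIRST sets of the non-terminals at (or reachable through a nullable prefix from) the front of some alternative:
  FIRST(T) = { 'e', 'x' }
  FIRST(C) = { 'e', 'x' }
  FIRST(X) = { 'e', 'x' }

Productions for X:
  X → x C y: FIRST = { 'x' }
  X → e: FIRST = { 'e' }
Productions for C:
  C → T x: FIRST = { 'e', 'x' }
  C → T e C: FIRST = { 'e', 'x' }
Productions for T:
  T → C: FIRST = { 'e', 'x' }
  T → e: FIRST = { 'e' }
  T → X e e: FIRST = { 'e', 'x' }
  T → e y T: FIRST = { 'e' }

Conflict for C: C → T x and C → T e C
  Overlap: { 'e', 'x' }
Conflict for T: T → C and T → e
  Overlap: { 'e' }
Conflict for T: T → C and T → X e e
  Overlap: { 'e', 'x' }
Conflict for T: T → C and T → e y T
  Overlap: { 'e' }
Conflict for T: T → e and T → X e e
  Overlap: { 'e' }
Conflict for T: T → e and T → e y T
  Overlap: { 'e' }
Conflict for T: T → X e e and T → e y T
  Overlap: { 'e' }

Answer: Yes. C → T x / C → T e C on { 'e', 'x' }; T → C / T → e on { 'e' }; T → C / T → X e e on { 'e', 'x' }; T → C / T → e y T on { 'e' }; T → e / T → X e e on { 'e' }; T → e / T → e y T on { 'e' }; T → X e e / T → e y T on { 'e' }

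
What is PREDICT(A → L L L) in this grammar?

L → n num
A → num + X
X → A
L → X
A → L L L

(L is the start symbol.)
PREDICT(A → L L L) = (FIRST(RHS) \ {ε}) ∪ (FOLLOW(A) if ε ∈ FIRST(RHS), i.e. RHS ⇒* ε)
FIRST(L) = { 'n', 'num' }
FIRST(L L L) = { 'n', 'num' }
ε ∉ FIRST(L L L), so FOLLOW(A) is not added.
PREDICT(A → L L L) = { 'n', 'num' }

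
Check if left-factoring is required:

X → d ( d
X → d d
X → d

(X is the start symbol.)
Yes, X has productions with common prefix 'd'

Left-factoring is needed when two productions for the same non-terminal
share a common prefix on the right-hand side.

Productions for X:
  X → d ( d
  X → d d
  X → d

Found common prefix 'd' in productions for X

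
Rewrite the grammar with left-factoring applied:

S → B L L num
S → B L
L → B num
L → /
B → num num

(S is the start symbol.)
Left-factoring transforms A → αβ₁ | αβ₂ into A → αA' and A' → β₁ | β₂
(α is the longest common prefix among the alternatives). Repeat until
no nonterminal has two alternatives with a common prefix.

Round 1: S has alternatives sharing prefix 'B L'. Introduce S': S → B L S'
  Add: S' → L num
  Add: S' → ε

No remaining common prefixes — done.

Resulting grammar:
S → B L S'
S' → L num
S' → ε
L → B num
L → /
B → num num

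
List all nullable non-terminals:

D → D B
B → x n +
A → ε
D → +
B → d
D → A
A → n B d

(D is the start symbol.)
A non-terminal is nullable if it can derive ε (the empty string): either it has an ε-production, or it has a production whose right-hand side consists entirely of nullable non-terminals.

ε-productions: A → ε
So A is immediately nullable.
D → A: every symbol on the right is nullable, so D is nullable too.
No further non-terminal can be added: every production for the remaining non-terminals contains a terminal or a non-nullable non-terminal.
Nullable = { 'A', 'D' }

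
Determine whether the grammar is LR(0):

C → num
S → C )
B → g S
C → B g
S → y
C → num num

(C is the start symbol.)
A grammar is LR(0) if no state in the canonical LR(0) collection has:
  - both a shift item (dot before a terminal) and a complete item (shift-reduce conflict), or
  - two or more complete items (reduce-reduce conflict; the accept item [C' → C .] counts as a complete item here).

Augment with C' → C and build the canonical LR(0) collection (I0 = CLOSURE({[C' → . C]}), then GOTO on every symbol after a dot until no new states appear). It has 11 states:
  I0: { [B → . g S], [C → . B g], [C → . num num], [C → . num], [C' → . C] }  — shift
  I1: { [C → B . g] }  — shift
  I2: { [C' → C .] }  — accept
  I3: { [B → . g S], [B → g . S], [C → . B g], [C → . num num], [C → . num], [S → . C )], [S → . y] }  — shift
  I4: { [C → num . num], [C → num .] }  — shift, reduce
  I5: { [C → num num .] }  — reduce
  I6: { [S → C . )] }  — shift
  I7: { [B → g S .] }  — reduce
  I8: { [S → y .] }  — reduce
  I9: { [S → C ) .] }  — reduce
  I10: { [C → B g .] }  — reduce

Conflict in state I4:
  Shift-reduce conflict between [C → num .] and [C → num . num]
So the grammar is NOT LR(0).

Answer: No. Shift-reduce conflict between [C → num .] and [C → num . num]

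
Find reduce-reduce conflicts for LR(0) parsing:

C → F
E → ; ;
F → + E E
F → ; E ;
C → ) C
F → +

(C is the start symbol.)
Augment with C' → C and build the canonical LR(0) collection (I0 = CLOSURE({[C' → . C]}), then GOTO on every symbol after a dot until no new states appear). It has 13 states:
  I0: { [C → . ) C], [C → . F], [C' → . C], [F → . + E E], [F → . +], [F → . ; E ;] }  — shift
  I1: { [C → ) . C], [C → . ) C], [C → . F], [F → . + E E], [F → . +], [F → . ; E ;] }  — shift
  I2: { [E → . ; ;], [F → + . E E], [F → + .] }  — shift, reduce
  I3: { [E → . ; ;], [F → ; . E ;] }  — shift
  I4: { [C' → C .] }  — accept
  I5: { [C → F .] }  — reduce
  I6: { [E → ; . ;] }  — shift
  I7: { [F → ; E . ;] }  — shift
  I8: { [F → ; E ; .] }  — reduce
  I9: { [E → ; ; .] }  — reduce
  I10: { [E → . ; ;], [F → + E . E] }  — shift
  I11: { [F → + E E .] }  — reduce
  I12: { [C → ) C .] }  — reduce

No state contains more than one complete item.

Answer: No reduce-reduce conflicts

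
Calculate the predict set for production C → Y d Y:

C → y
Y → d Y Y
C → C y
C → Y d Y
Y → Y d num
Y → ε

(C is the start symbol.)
PREDICT(C → Y d Y) = (FIRST(RHS) \ {ε}) ∪ (FOLLOW(C) if ε ∈ FIRST(RHS), i.e. RHS ⇒* ε)
FIRST(Y) = { 'd', ε }
FIRST(Y d Y) = { 'd' }
ε ∉ FIRST(Y d Y), so FOLLOW(C) is not added.
PREDICT(C → Y d Y) = { 'd' }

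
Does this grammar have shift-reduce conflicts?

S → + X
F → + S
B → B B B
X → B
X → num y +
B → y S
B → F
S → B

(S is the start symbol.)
Augment with S' → S and build the canonical LR(0) collection (I0 = CLOSURE({[S' → . S]}), then GOTO on every symbol after a dot until no new states appear). It has 16 states:
  I0: { [B → . B B B], [B → . F], [B → . y S], [F → . + S], [S → . + X], [S → . B], [S' → . S] }  — shift
  I1: { [B → . B B B], [B → . F], [B → . y S], [F → + . S], [F → . + S], [S → + . X], [S → . + X], [S → . B], [X → . B], [X → . num y +] }  — shift
  I2: { [B → . B B B], [B → . F], [B → . y S], [B → B . B B], [F → . + S], [S → B .] }  — shift, reduce
  I3: { [B → F .] }  — reduce
  I4: { [S' → S .] }  — accept
  I5: { [B → . B B B], [B → . F], [B → . y S], [B → y . S], [F → . + S], [S → . + X], [S → . B] }  — shift
  I6: { [B → y S .] }  — reduce
  I7: { [B → . B B B], [B → . F], [B → . y S], [F → + . S], [F → . + S], [S → . + X], [S → . B] }  — shift
  I8: { [B → . B B B], [B → . F], [B → . y S], [B → B . B B], [B → B B . B], [F → . + S] }  — shift
  I9: { [B → . B B B], [B → . F], [B → . y S], [B → B . B B], [B → B B . B], [B → B B B .], [F → . + S] }  — shift, reduce
  I10: { [F → + S .] }  — reduce
  I11: { [B → . B B B], [B → . F], [B → . y S], [B → B . B B], [F → . + S], [S → B .], [X → B .] }  — shift, 2 reduces
  I12: { [S → + X .] }  — reduce
  I13: { [X → num . y +] }  — shift
  I14: { [X → num y . +] }  — shift
  I15: { [X → num y + .] }  — reduce

I2 contains reduce item [S → B .] and shift items [B → . y S], [F → . + S] — shift-reduce conflict.
I9 contains reduce item [B → B B B .] and shift items [B → . y S], [F → . + S] — shift-reduce conflict.
I11 contains reduce items [S → B .], [X → B .] and shift items [B → . y S], [F → . + S] — shift-reduce conflict.

Answer: Yes — I2: [S → B .] vs [B → . y S]; I9: [B → B B B .] vs [B → . y S]; I11: [S → B .] vs [B → . y S]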